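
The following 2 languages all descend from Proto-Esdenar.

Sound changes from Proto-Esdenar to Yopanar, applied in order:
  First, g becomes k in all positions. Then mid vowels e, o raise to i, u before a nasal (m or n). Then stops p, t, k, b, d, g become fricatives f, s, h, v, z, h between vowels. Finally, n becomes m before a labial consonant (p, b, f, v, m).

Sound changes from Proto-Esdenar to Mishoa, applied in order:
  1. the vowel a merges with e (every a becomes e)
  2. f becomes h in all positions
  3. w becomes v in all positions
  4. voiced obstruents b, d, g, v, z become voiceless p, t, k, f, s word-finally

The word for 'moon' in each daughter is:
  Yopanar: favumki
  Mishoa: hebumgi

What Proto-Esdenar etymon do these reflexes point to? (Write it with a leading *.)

*fabumgi

Position 6: Yopanar has k, Mishoa has g. Mishoa preserves g here (none of its changes turn any other segment into g), so the proto-segment is *g.
Position 3: Yopanar has v, Mishoa has b. Mishoa preserves b here (none of its changes turn any other segment into b), so the proto-segment is *b.
Position 1: Yopanar has f, Mishoa has h. Taking the neighbouring segments as reconstructed: Yopanar f can only go back to *f; Mishoa h could go back to *f or *h — the one source consistent with every daughter is *f.
Continuing position by position gives *fabumgi; check it forward:
Yopanar: *fabumgi
  fabumgi → fabumki   [unconditioned shift]
  fabumki (rule 2 does not apply)
  fabumki → favumki   [intervocalic lenition]
  favumki (rule 4 does not apply)
  giving Yopanar favumki.
Mishoa: *fabumgi
  fabumgi → febumgi   [vowel merger]
  febumgi → hebumgi   [unconditioned shift]
  hebumgi (rule 3 does not apply)
  hebumgi (rule 4 does not apply)
  giving Mishoa hebumgi.
No other proto-form is consistent with every reflex, so the reconstruction is *fabumgi.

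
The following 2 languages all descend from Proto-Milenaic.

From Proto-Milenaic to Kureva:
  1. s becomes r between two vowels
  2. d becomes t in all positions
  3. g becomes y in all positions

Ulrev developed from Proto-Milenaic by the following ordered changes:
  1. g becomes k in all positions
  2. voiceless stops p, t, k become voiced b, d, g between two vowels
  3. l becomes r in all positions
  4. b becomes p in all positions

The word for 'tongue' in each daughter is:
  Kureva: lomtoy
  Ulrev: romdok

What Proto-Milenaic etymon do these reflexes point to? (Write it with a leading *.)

*lomdog

Position 1: Kureva has l, Ulrev has r. Kureva preserves l here (none of its changes turn any other segment into l), so the proto-segment is *l.
Position 6: Kureva has y, Ulrev has k. Taking the neighbouring segments as reconstructed: Kureva y could go back to *g or *y; Ulrev k could go back to *k or *g — the one source consistent with every daughter is *g.
Position 4: Kureva has t, Ulrev has d. Taking the neighbouring segments as reconstructed: Kureva t could go back to *t or *d; Ulrev d can only go back to *d — the one source consistent with every daughter is *d.
This points to *lomdog. Verify forward in each daughter:
Kureva: *lomdog > lomtog > lomtoy  (by unconditioned shift, unconditioned shift)
Ulrev: start from *lomdog.
  rule 1 (unconditioned shift): lomdog → lomdok
  rule 2: no change — lomdok
  rule 3 (unconditioned shift): lomdok → romdok
  rule 4: no change — romdok
  ⇒ Ulrev romdok
*lomdog is the unique common source.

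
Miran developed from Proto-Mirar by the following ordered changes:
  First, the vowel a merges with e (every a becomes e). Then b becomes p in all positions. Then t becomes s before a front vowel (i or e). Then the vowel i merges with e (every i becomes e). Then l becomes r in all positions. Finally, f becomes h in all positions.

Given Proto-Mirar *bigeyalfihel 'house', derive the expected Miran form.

pegeyerheher

Miran: start from *bigeyalfihel.
  rule 1 (vowel merger): bigeyalfihel → bigeyelfihel
  rule 2 (unconditioned shift): bigeyelfihel → pigeyelfihel
  rule 3: no change — pigeyelfihel
  rule 4 (vowel merger): pigeyelfihel → pegeyelfehel
  rule 5 (unconditioned shift): pegeyelfehel → pegeyerfeher
  rule 6 (unconditioned shift): pegeyerfeher → pegeyerheher
  ⇒ Miran pegeyerheher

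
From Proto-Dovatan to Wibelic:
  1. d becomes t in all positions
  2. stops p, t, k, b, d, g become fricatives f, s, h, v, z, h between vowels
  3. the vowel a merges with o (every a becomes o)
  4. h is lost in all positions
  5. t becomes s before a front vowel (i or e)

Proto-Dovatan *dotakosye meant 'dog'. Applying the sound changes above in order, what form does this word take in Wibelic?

Wibelic: *dotakosye
  dotakosye → totakosye   [unconditioned shift]
  totakosye → tosahosye   [intervocalic lenition]
  tosahosye → tosohosye   [vowel merger]
  tosohosye → tosoosye   [h-loss]
  tosoosye (rule 5 does not apply)
  giving Wibelic tosoosye.

tosoosye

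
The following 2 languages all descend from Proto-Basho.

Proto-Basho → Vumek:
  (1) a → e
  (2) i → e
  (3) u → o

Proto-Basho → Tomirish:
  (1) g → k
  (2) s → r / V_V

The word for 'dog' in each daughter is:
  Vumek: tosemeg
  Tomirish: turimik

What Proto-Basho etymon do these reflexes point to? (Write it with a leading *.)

*tusimig

Position 4: Vumek has e, Tomirish has i. Tomirish preserves i here (none of its changes turn any other segment into i), so the proto-segment is *i.
Position 6: Vumek has e, Tomirish has i. Tomirish preserves i here (none of its changes turn any other segment into i), so the proto-segment is *i.
This points to *tusimig. Verify forward in each daughter:
Vumek: *tusimig
  tusimig (rule 1 does not apply)
  tusimig → tusemeg   [vowel merger]
  tusemeg → tosemeg   [vowel merger]
  giving Vumek tosemeg.
Tomirish: *tusimig > tusimik > turimik  (by unconditioned shift, rhotacism)
Only *tusimig yields all of Vumek tosemeg, Tomirish turimik.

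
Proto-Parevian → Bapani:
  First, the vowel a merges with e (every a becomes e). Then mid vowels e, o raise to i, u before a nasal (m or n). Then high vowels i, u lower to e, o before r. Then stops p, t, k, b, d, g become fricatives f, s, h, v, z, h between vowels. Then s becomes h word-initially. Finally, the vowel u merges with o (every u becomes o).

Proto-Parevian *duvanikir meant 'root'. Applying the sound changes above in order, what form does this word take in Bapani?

Bapani: start from *duvanikir.
  rule 1 (vowel merger): duvanikir → duvenikir
  rule 2 (pre-nasal raising): duvenikir → duvinikir
  rule 3 (pre-rhotic lowering): duvinikir → duviniker
  rule 4 (intervocalic lenition): duviniker → duviniher
  rule 5: no change — duviniher
  rule 6 (vowel merger): duviniher → doviniher
  ⇒ Bapani doviniher

doviniher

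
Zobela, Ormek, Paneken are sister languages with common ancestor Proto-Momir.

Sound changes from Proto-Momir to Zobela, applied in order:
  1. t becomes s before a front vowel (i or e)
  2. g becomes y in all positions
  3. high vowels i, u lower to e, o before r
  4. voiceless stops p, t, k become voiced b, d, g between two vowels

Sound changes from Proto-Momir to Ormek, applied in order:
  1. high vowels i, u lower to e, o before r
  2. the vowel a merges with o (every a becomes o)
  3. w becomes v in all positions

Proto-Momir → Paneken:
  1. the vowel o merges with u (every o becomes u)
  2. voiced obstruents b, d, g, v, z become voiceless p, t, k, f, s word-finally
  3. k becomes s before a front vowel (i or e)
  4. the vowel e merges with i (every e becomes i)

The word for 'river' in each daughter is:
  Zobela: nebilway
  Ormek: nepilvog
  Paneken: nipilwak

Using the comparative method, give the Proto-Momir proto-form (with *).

Position 2: Zobela has e, Ormek has e, Paneken has i. Taking the neighbouring segments as reconstructed: Zobela e can only go back to *e; Ormek e can only go back to *e; Paneken i could go back to *e or *i — the one source consistent with every daughter is *e.
Position 6: Zobela has w, Ormek has v, Paneken has w. Zobela preserves w here (none of its changes turn any other segment into w), so the proto-segment is *w.
Verify the candidate proto-form against each daughter:
Zobela: start from *nepilwag.
  rule 1: no change — nepilwag
  rule 2 (unconditioned shift): nepilwag → nepilway
  rule 3: no change — nepilway
  rule 4 (intervocalic voicing): nepilway → nebilway
  ⇒ Zobela nebilway
Ormek: start from *nepilwag.
  rule 1: no change — nepilwag
  rule 2 (vowel merger): nepilwag → nepilwog
  rule 3 (unconditioned shift): nepilwog → nepilvog
  ⇒ Ormek nepilvog
Paneken: *nepilwag > nepilwak > nipilwak  (by final devoicing, vowel merger)
No other proto-form is consistent with every reflex, so the reconstruction is *nepilwag.

*nepilwag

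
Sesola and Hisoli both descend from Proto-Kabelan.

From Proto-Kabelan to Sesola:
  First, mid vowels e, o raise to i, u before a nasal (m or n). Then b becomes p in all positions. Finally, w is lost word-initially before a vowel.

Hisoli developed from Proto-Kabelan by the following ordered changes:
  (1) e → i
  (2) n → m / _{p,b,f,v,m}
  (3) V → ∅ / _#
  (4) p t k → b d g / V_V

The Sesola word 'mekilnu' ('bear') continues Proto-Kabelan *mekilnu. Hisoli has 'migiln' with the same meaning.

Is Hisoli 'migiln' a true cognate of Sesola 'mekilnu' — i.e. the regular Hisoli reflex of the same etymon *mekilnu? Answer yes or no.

Derive the expected Hisoli reflex of *mekilnu:
Hisoli: start from *mekilnu.
  rule 1 (vowel merger): mekilnu → mikilnu
  rule 2: no change — mikilnu
  rule 3 (apocope): mikilnu → mikiln
  rule 4 (intervocalic voicing): mikiln → migiln
  ⇒ Hisoli migiln
Hisoli 'migiln' matches the regular reflex exactly, so the pair is cognate.

yes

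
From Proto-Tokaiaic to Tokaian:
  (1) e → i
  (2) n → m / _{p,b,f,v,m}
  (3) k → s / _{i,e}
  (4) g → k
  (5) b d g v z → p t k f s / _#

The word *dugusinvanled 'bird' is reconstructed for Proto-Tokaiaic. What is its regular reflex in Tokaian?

dukusimvanlit

Tokaian: start from *dugusinvanled.
  rule 1 (vowel merger): dugusinvanled → dugusinvanlid
  rule 2 (nasal place assimilation): dugusinvanlid → dugusimvanlid
  rule 3: no change — dugusimvanlid
  rule 4 (unconditioned shift): dugusimvanlid → dukusimvanlid
  rule 5 (final devoicing): dukusimvanlid → dukusimvanlit
  ⇒ Tokaian dukusimvanlit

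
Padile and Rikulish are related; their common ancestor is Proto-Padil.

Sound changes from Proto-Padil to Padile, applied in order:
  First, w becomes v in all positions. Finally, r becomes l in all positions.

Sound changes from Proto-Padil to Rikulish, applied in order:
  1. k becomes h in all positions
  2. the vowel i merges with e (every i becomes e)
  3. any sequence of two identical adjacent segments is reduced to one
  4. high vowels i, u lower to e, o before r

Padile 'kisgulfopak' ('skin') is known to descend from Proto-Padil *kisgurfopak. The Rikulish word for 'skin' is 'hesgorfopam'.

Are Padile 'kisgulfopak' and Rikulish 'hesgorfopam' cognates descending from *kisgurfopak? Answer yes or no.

no

Derive the expected Rikulish reflex of *kisgurfopak:
Rikulish: start from *kisgurfopak.
  rule 1 (unconditioned shift): kisgurfopak → hisgurfopah
  rule 2 (vowel merger): hisgurfopah → hesgurfopah
  rule 3: no change — hesgurfopah
  rule 4 (pre-rhotic lowering): hesgurfopah → hesgorfopah
  ⇒ Rikulish hesgorfopah
The regular Rikulish reflex would be 'hesgorfopah', but the attested form is 'hesgorfopam'. The correspondence is irregular, so they are not cognates (the Rikulish form has a different source).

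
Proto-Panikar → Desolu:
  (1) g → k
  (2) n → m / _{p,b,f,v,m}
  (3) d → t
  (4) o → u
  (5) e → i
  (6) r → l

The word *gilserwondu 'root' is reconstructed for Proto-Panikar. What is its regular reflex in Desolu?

Desolu: start from *gilserwondu.
  rule 1 (unconditioned shift): gilserwondu → kilserwondu
  rule 2: no change — kilserwondu
  rule 3 (unconditioned shift): kilserwondu → kilserwontu
  rule 4 (vowel merger): kilserwontu → kilserwuntu
  rule 5 (vowel merger): kilserwuntu → kilsirwuntu
  rule 6 (unconditioned shift): kilsirwuntu → kilsilwuntu
  ⇒ Desolu kilsilwuntu

kilsilwuntu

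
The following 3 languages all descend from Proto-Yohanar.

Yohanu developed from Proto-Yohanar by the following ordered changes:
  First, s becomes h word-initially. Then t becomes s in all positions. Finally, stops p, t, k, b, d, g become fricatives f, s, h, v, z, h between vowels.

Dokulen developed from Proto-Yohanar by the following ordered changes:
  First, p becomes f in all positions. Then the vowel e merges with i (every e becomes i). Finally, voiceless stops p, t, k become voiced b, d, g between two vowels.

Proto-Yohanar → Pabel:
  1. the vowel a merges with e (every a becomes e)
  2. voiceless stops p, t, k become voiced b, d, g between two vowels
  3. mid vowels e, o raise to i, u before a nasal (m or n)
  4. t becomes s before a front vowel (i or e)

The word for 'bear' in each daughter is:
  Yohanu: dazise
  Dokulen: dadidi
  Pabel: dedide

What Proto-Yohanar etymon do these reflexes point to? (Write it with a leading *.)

*dadite

Position 3: Yohanu has z, Dokulen has d, Pabel has d. Taking the neighbouring segments as reconstructed: Yohanu z could go back to *d or *z; Dokulen d could go back to *t or *d; Pabel d could go back to *t or *d — the one source consistent with every daughter is *d.
Position 6: Yohanu has e, Dokulen has i, Pabel has e. Yohanu preserves e here (none of its changes turn any other segment into e), so the proto-segment is *e.
This points to *dadite. Verify forward in each daughter:
Yohanu: *dadite > dadise > dazise  (by unconditioned shift, intervocalic lenition)
Dokulen: start from *dadite.
  rule 1: no change — dadite
  rule 2 (vowel merger): dadite → daditi
  rule 3 (intervocalic voicing): daditi → dadidi
  ⇒ Dokulen dadidi
Pabel: *dadite
  dadite → dedite   [vowel merger]
  dedite → dedide   [intervocalic voicing]
  dedide (rule 3 does not apply)
  dedide (rule 4 does not apply)
  giving Pabel dedide.
No other proto-form is consistent with every reflex, so the reconstruction is *dadite.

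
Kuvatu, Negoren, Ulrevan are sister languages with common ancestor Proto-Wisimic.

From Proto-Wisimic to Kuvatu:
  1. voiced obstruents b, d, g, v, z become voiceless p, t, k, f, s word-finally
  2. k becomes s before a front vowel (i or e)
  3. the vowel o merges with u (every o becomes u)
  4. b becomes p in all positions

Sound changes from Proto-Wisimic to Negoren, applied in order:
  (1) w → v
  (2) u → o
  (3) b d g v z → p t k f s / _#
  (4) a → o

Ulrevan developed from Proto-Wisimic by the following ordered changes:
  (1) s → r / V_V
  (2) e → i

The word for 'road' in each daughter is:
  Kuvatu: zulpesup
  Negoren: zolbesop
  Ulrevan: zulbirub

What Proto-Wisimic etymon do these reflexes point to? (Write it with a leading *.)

*zulbesub

Position 6: Kuvatu has s, Negoren has s, Ulrevan has r. Taking the neighbouring segments as reconstructed: Kuvatu s can only go back to *s; Negoren s can only go back to *s; Ulrevan r could go back to *s or *r — the one source consistent with every daughter is *s.
Position 4: Kuvatu has p, Negoren has b, Ulrevan has b. Negoren preserves b here (none of its changes turn any other segment into b), so the proto-segment is *b.
Position 5: Kuvatu has e, Negoren has e, Ulrevan has i. Kuvatu preserves e here (none of its changes turn any other segment into e), so the proto-segment is *e.
This points to *zulbesub. Verify forward in each daughter:
Kuvatu: *zulbesub
  zulbesub → zulbesup   [final devoicing]
  zulbesup (rule 2 does not apply)
  zulbesup (rule 3 does not apply)
  zulbesup → zulpesup   [unconditioned shift]
  giving Kuvatu zulpesup.
Negoren: *zulbesub > zolbesob > zolbesop  (by vowel merger, final devoicing)
Ulrevan: *zulbesub > zulberub > zulbirub  (by rhotacism, vowel merger)
Only *zulbesub yields all of Kuvatu zulpesup, Negoren zolbesop, Ulrevan zulbirub.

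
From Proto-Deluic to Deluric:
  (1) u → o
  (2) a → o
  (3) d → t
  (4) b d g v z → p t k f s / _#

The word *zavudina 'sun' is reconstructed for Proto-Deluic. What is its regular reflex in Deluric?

zovotino

Deluric: start from *zavudina.
  rule 1 (vowel merger): zavudina → zavodina
  rule 2 (vowel merger): zavodina → zovodino
  rule 3 (unconditioned shift): zovodino → zovotino
  rule 4: no change — zovotino
  ⇒ Deluric zovotino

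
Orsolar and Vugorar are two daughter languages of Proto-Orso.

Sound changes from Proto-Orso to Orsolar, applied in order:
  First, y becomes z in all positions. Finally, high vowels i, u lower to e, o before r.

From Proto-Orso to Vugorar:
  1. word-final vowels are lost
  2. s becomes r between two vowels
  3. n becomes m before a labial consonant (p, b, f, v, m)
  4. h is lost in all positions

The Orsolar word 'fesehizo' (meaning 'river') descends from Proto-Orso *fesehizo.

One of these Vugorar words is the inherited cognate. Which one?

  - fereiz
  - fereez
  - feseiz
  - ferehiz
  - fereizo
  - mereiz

fereiz

Vugorar: *fesehizo > fesehiz > ferehiz > fereiz  (by apocope, rhotacism, h-loss)
Among the options, 'fereiz' alone shows every Vugorar change applied in order.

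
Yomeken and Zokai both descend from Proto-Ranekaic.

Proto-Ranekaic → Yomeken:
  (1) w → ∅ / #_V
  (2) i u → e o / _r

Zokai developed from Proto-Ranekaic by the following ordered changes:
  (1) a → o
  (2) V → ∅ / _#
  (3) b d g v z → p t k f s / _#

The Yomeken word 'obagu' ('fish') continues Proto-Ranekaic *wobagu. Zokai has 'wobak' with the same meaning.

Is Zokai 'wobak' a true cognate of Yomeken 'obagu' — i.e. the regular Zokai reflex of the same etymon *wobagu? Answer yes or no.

Derive the expected Zokai reflex of *wobagu:
Zokai: start from *wobagu.
  rule 1 (vowel merger): wobagu → wobogu
  rule 2 (apocope): wobogu → wobog
  rule 3 (final devoicing): wobog → wobok
  ⇒ Zokai wobok
The regular Zokai reflex would be 'wobok', but the attested form is 'wobak'. The correspondence is irregular, so they are not cognates (the Zokai form has a different source).

no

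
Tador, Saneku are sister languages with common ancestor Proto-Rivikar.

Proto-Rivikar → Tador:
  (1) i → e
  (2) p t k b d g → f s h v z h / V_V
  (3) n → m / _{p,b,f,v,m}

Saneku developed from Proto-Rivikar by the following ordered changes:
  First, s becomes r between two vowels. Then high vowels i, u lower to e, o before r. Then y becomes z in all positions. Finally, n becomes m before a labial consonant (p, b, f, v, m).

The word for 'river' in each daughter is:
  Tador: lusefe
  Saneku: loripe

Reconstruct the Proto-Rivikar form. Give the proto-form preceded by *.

Position 5: Tador has f, Saneku has p. Saneku preserves p here (none of its changes turn any other segment into p), so the proto-segment is *p.
Position 4: Tador has e, Saneku has i. Saneku preserves i here (none of its changes turn any other segment into i), so the proto-segment is *i.
This points to *lusipe. Verify forward in each daughter:
Tador: *lusipe
  lusipe → lusepe   [vowel merger]
  lusepe → lusefe   [intervocalic lenition]
  lusefe (rule 3 does not apply)
  giving Tador lusefe.
Saneku: start from *lusipe.
  rule 1 (rhotacism): lusipe → luripe
  rule 2 (pre-rhotic lowering): luripe → loripe
  rule 3: no change — loripe
  rule 4: no change — loripe
  ⇒ Saneku loripe
Only *lusipe yields all of Tador lusefe, Saneku loripe.

*lusipe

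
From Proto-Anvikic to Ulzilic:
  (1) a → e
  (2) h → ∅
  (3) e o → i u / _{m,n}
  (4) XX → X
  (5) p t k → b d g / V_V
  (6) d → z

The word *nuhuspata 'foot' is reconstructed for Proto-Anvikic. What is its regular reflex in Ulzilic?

nuspeze

Ulzilic: *nuhuspata > nuhuspete > nuuspete > nuspete > nuspede > nuspeze  (by vowel merger, h-loss, degemination, intervocalic voicing, unconditioned shift)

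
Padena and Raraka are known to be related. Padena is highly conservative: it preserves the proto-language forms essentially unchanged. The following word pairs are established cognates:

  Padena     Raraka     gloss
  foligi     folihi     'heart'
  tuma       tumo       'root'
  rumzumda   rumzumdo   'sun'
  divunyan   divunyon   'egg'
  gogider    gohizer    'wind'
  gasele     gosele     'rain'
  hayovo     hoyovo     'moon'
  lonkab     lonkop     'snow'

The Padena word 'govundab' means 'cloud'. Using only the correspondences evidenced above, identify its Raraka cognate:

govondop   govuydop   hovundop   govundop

govundop

lonkab ~ lonkop — Padena a corresponds to Raraka o after a consonant, before a labial obstruent.
lonkab ~ lonkop — Padena b corresponds to Raraka p word-finally.
Applying these to Padena 'govundab':
  govundab → govundob   (a→o after a consonant, before a labial obstruent)
  govundob → govundop   (b→p word-finally)
So the Raraka cognate is 'govundop'.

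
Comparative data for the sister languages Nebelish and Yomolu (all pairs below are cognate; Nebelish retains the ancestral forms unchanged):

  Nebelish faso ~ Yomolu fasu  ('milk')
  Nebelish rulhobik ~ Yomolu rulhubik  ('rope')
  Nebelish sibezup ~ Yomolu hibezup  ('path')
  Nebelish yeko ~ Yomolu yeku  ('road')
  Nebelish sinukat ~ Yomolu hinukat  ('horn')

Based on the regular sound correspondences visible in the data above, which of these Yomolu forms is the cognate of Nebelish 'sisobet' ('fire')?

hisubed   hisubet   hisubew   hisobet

hisubet

sibezup ~ hibezup, sinukat ~ hinukat — Nebelish s corresponds to Yomolu h word-initially before a front vowel.
rulhobik ~ rulhubik — Nebelish o corresponds to Yomolu u after a consonant, before a labial obstruent.
Applying these to Nebelish 'sisobet':
  sisobet → hisobet   (s→h word-initially before a front vowel)
  hisobet → hisubet   (o→u after a consonant, before a labial obstruent)
So the Yomolu cognate is 'hisubet'.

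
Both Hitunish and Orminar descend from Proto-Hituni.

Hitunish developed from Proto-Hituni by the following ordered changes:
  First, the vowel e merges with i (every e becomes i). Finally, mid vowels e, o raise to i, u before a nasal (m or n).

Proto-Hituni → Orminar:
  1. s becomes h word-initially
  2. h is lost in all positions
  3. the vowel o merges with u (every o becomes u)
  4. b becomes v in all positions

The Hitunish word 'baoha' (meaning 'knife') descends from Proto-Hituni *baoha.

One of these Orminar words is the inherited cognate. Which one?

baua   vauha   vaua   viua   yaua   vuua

Orminar: *baoha
  baoha (rule 1 does not apply)
  baoha → baoa   [h-loss]
  baoa → baua   [vowel merger]
  baua → vaua   [unconditioned shift]
  giving Orminar vaua.
The other candidates each miss or misapply at least one Orminar change.

vaua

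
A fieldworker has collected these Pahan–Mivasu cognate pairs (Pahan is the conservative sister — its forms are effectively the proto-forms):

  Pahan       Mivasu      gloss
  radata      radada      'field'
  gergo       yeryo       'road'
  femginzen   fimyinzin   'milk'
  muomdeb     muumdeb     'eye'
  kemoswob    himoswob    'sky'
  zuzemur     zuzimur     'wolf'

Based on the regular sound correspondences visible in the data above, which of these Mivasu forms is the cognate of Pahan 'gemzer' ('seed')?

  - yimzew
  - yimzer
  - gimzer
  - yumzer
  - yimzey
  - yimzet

gergo ~ yeryo — Pahan g corresponds to Mivasu y word-initially before a front vowel.
femginzen ~ fimyinzin, kemoswob ~ himoswob — Pahan e corresponds to Mivasu i after a consonant, before a nasal.
Applying these to Pahan 'gemzer':
  gemzer → yemzer   (g→y word-initially before a front vowel)
  yemzer → yimzer   (e→i after a consonant, before a nasal)
So the Mivasu cognate is 'yimzer'.

yimzer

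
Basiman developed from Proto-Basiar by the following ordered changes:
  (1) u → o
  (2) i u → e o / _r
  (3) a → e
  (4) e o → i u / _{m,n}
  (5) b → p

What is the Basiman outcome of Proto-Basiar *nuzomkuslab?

nozumkoslep

Basiman: *nuzomkuslab
  nuzomkuslab → nozomkoslab   [vowel merger]
  nozomkoslab (rule 2 does not apply)
  nozomkoslab → nozomkosleb   [vowel merger]
  nozomkosleb → nozumkosleb   [pre-nasal raising]
  nozumkosleb → nozumkoslep   [unconditioned shift]
  giving Basiman nozumkoslep.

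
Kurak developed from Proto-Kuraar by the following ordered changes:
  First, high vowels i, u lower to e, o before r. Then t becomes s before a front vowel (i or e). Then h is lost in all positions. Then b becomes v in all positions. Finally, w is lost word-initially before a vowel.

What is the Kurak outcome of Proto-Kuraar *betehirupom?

veseerupom

Kurak: start from *betehirupom.
  rule 1 (pre-rhotic lowering): betehirupom → beteherupom
  rule 2 (palatalisation): beteherupom → beseherupom
  rule 3 (h-loss): beseherupom → beseerupom
  rule 4 (unconditioned shift): beseerupom → veseerupom
  rule 5: no change — veseerupom
  ⇒ Kurak veseerupom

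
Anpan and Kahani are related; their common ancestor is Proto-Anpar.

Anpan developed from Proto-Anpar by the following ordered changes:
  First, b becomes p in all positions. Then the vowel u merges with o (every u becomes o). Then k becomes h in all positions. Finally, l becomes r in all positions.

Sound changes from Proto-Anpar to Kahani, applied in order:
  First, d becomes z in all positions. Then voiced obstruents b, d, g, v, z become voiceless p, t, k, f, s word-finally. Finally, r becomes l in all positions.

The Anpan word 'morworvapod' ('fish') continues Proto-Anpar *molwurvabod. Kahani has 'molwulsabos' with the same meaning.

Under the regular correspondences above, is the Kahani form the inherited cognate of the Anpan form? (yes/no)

no

Derive the expected Kahani reflex of *molwurvabod:
Kahani: start from *molwurvabod.
  rule 1 (unconditioned shift): molwurvabod → molwurvaboz
  rule 2 (final devoicing): molwurvaboz → molwurvabos
  rule 3 (unconditioned shift): molwurvabos → molwulvabos
  ⇒ Kahani molwulvabos
The regular Kahani reflex would be 'molwulvabos', but the attested form is 'molwulsabos'. The correspondence is irregular, so they are not cognates (the Kahani form has a different source).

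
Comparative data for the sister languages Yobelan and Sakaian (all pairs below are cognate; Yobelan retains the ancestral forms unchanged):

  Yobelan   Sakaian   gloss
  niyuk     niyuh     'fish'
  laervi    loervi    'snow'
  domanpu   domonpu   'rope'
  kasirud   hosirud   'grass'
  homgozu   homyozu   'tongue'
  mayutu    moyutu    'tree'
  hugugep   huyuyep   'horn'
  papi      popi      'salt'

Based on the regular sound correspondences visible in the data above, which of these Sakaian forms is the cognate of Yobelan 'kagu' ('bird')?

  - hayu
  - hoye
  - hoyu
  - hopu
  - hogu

hoyu

kasirud ~ hosirud — Yobelan k corresponds to Sakaian h word-initially before a back vowel.
kasirud ~ hosirud, mayutu ~ moyutu — Yobelan a corresponds to Sakaian o after a consonant, before a consonant other than r, m, n, p, b, f, v.
hugugep ~ huyuyep — Yobelan g corresponds to Sakaian y between vowels (before a back vowel).
Applying these to Yobelan 'kagu':
  kagu → hagu   (k→h word-initially before a back vowel)
  hagu → hogu   (a→o after a consonant, before a consonant other than r, m, n, p, b, f, v)
  hogu → hoyu   (g→y between vowels (before a back vowel))
So the Sakaian cognate is 'hoyu'.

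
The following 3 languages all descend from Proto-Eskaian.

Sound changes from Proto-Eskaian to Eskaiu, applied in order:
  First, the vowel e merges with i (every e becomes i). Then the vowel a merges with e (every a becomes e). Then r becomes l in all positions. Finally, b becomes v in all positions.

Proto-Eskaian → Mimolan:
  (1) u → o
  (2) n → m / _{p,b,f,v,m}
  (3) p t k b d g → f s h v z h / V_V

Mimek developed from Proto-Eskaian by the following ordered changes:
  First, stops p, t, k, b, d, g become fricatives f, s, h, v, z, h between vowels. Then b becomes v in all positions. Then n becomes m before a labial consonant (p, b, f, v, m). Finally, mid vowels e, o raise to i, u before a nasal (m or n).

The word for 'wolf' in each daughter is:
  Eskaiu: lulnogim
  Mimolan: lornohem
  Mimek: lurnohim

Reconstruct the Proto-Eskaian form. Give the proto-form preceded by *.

*lurnogem

Position 6: Eskaiu has g, Mimolan has h, Mimek has h. Eskaiu preserves g here (none of its changes turn any other segment into g), so the proto-segment is *g.
Position 2: Eskaiu has u, Mimolan has o, Mimek has u. Eskaiu preserves u here (none of its changes turn any other segment into u), so the proto-segment is *u.
Position 3: Eskaiu has l, Mimolan has r, Mimek has r. Mimolan preserves r here (none of its changes turn any other segment into r), so the proto-segment is *r.
Continuing position by position gives *lurnogem; check it forward:
Eskaiu: *lurnogem > lurnogim > lulnogim  (by vowel merger, unconditioned shift)
Mimolan: *lurnogem > lornogem > lornohem  (by vowel merger, intervocalic lenition)
Mimek: *lurnogem > lurnohem > lurnohim  (by intervocalic lenition, pre-nasal raising)
*lurnogem is the unique common source.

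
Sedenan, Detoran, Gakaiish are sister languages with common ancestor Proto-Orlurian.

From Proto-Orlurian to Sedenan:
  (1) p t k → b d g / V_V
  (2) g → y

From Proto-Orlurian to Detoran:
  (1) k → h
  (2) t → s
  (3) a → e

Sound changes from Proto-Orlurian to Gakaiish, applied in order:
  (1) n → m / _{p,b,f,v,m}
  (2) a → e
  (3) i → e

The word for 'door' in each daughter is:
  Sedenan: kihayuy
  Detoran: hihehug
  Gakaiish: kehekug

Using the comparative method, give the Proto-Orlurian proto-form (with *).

Position 7: Sedenan has y, Detoran has g, Gakaiish has g. Detoran preserves g here (none of its changes turn any other segment into g), so the proto-segment is *g.
Position 1: Sedenan has k, Detoran has h, Gakaiish has k. Sedenan preserves k here (none of its changes turn any other segment into k), so the proto-segment is *k.
Continuing position by position gives *kihakug; check it forward:
Sedenan: *kihakug
  kihakug → kihagug   [intervocalic voicing]
  kihagug → kihayuy   [unconditioned shift]
  giving Sedenan kihayuy.
Detoran: *kihakug
  kihakug → hihahug   [unconditioned shift]
  hihahug (rule 2 does not apply)
  hihahug → hihehug   [vowel merger]
  giving Detoran hihehug.
Gakaiish: *kihakug
  kihakug (rule 1 does not apply)
  kihakug → kihekug   [vowel merger]
  kihekug → kehekug   [vowel merger]
  giving Gakaiish kehekug.
No other proto-form is consistent with every reflex, so the reconstruction is *kihakug.

*kihakug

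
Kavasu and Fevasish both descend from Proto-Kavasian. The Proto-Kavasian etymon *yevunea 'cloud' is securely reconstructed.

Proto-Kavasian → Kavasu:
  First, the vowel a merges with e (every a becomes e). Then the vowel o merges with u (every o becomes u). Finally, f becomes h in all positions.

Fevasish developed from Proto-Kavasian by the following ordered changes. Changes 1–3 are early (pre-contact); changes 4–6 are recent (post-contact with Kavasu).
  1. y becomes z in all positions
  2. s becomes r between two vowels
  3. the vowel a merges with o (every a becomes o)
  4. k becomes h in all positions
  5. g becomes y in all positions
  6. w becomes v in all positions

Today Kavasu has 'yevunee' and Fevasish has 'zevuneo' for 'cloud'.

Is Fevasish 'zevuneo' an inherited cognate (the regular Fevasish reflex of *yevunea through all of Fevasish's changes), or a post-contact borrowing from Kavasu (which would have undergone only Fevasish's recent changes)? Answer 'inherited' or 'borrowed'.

inherited

If inherited, *yevunea would pass through all of Fevasish's changes:
Fevasish: *yevunea
  yevunea → zevunea   [unconditioned shift]
  zevunea (rule 2 does not apply)
  zevunea → zevuneo   [vowel merger]
  zevuneo (rule 4 does not apply)
  zevuneo (rule 5 does not apply)
  zevuneo (rule 6 does not apply)
  giving Fevasish zevuneo.
If borrowed from Kavasu 'yevunee' after the early changes, it would undergo only the recent ones:
  rule 4 (unconditioned shift): no change (yevunee)
  rule 5 (unconditioned shift): no change (yevunee)
  rule 6 (unconditioned shift): no change (yevunee)
  ⇒ as a loan: yevunee
Fevasish 'zevuneo' matches the inherited outcome exactly, so it is an inherited cognate, not a loan.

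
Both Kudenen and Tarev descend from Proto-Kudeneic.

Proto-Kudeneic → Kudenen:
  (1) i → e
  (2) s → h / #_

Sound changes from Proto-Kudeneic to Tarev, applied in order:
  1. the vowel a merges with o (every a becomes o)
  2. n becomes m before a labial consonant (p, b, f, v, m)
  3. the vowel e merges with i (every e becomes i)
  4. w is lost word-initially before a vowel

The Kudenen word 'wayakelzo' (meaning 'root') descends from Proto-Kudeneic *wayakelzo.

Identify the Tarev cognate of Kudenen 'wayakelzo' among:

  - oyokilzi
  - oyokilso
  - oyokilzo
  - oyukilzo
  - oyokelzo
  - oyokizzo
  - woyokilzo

Tarev: *wayakelzo
  wayakelzo → woyokelzo   [vowel merger]
  woyokelzo (rule 2 does not apply)
  woyokelzo → woyokilzo   [vowel merger]
  woyokilzo → oyokilzo   [glide loss]
  giving Tarev oyokilzo.
Among the options, 'oyokilzo' alone shows every Tarev change applied in order.

oyokilzo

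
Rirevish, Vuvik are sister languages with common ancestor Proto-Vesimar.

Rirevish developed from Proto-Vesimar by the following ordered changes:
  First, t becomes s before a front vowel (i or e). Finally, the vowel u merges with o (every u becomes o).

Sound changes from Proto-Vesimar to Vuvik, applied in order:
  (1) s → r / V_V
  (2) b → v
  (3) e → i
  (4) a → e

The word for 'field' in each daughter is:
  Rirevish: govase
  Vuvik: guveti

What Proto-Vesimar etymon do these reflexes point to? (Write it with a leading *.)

*guvate

Position 4: Rirevish has a, Vuvik has e. Rirevish preserves a here (none of its changes turn any other segment into a), so the proto-segment is *a.
Position 6: Rirevish has e, Vuvik has i. Rirevish preserves e here (none of its changes turn any other segment into e), so the proto-segment is *e.
Position 2: Rirevish has o, Vuvik has u. Vuvik preserves u here (none of its changes turn any other segment into u), so the proto-segment is *u.
Verify the candidate proto-form against each daughter:
Rirevish: *guvate
  guvate → guvase   [palatalisation]
  guvase → govase   [vowel merger]
  giving Rirevish govase.
Vuvik: *guvate > guvati > guveti  (by vowel merger, vowel merger)
*guvate is the unique common source.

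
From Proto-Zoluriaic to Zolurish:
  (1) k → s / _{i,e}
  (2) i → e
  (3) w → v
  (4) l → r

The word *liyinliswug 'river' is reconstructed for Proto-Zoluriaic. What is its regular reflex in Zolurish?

Zolurish: start from *liyinliswug.
  rule 1: no change — liyinliswug
  rule 2 (vowel merger): liyinliswug → leyenleswug
  rule 3 (unconditioned shift): leyenleswug → leyenlesvug
  rule 4 (unconditioned shift): leyenlesvug → reyenresvug
  ⇒ Zolurish reyenresvug

reyenresvug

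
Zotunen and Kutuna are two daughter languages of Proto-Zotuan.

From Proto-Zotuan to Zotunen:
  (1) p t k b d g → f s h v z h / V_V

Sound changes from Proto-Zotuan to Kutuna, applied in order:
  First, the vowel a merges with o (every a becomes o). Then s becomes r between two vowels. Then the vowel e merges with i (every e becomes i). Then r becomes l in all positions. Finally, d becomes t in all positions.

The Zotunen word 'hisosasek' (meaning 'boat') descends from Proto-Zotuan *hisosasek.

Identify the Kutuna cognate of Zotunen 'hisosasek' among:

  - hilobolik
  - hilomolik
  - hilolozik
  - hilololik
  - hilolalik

Kutuna: start from *hisosasek.
  rule 1 (vowel merger): hisosasek → hisososek
  rule 2 (rhotacism): hisososek → hirororek
  rule 3 (vowel merger): hirororek → hirororik
  rule 4 (unconditioned shift): hirororik → hilololik
  rule 5: no change — hilololik
  ⇒ Kutuna hilololik
Only 'hilololik' matches the regular Kutuna development of *hisosasek.

hilololik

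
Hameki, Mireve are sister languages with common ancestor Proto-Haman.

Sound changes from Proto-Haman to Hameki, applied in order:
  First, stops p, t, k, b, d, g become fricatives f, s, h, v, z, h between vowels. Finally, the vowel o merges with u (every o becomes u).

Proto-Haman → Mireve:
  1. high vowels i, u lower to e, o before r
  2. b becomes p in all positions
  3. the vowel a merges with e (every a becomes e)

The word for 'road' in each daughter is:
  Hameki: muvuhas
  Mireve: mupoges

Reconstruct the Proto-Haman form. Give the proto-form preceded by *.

Position 5: Hameki has h, Mireve has g. Mireve preserves g here (none of its changes turn any other segment into g), so the proto-segment is *g.
Position 4: Hameki has u, Mireve has o. Taking the neighbouring segments as reconstructed: Hameki u could go back to *o or *u; Mireve o can only go back to *o — the one source consistent with every daughter is *o.
Continuing position by position gives *mubogas; check it forward:
Hameki: *mubogas
  mubogas → muvohas   [intervocalic lenition]
  muvohas → muvuhas   [vowel merger]
  giving Hameki muvuhas.
Mireve: *mubogas
  mubogas (rule 1 does not apply)
  mubogas → mupogas   [unconditioned shift]
  mupogas → mupoges   [vowel merger]
  giving Mireve mupoges.
Only *mubogas yields all of Hameki muvuhas, Mireve mupoges.

*mubogas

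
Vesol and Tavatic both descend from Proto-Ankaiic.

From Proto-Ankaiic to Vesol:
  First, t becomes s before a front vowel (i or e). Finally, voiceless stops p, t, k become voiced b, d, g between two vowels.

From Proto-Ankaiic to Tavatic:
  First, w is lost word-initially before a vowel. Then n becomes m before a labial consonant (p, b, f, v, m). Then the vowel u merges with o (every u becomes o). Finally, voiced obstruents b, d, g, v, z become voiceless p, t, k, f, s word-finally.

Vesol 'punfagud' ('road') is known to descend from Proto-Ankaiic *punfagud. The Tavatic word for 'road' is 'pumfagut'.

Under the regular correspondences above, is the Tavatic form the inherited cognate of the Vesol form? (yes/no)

no

Derive the expected Tavatic reflex of *punfagud:
Tavatic: *punfagud > pumfagud > pomfagod > pomfagot  (by nasal place assimilation, vowel merger, final devoicing)
The regular Tavatic reflex would be 'pomfagot', but the attested form is 'pumfagut'. The correspondence is irregular, so they are not cognates (the Tavatic form has a different source).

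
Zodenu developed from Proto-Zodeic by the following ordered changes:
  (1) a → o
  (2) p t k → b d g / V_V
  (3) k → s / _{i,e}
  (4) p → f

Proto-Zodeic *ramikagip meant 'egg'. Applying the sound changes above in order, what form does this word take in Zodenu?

romigogif

Zodenu: *ramikagip > romikogip > romigogip > romigogif  (by vowel merger, intervocalic voicing, unconditioned shift)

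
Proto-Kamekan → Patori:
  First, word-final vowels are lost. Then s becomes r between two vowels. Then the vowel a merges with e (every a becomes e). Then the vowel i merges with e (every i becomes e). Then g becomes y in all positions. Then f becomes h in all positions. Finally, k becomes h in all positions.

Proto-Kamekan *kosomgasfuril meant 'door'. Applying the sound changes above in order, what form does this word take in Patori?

Patori: start from *kosomgasfuril.
  rule 1: no change — kosomgasfuril
  rule 2 (rhotacism): kosomgasfuril → koromgasfuril
  rule 3 (vowel merger): koromgasfuril → koromgesfuril
  rule 4 (vowel merger): koromgesfuril → koromgesfurel
  rule 5 (unconditioned shift): koromgesfurel → koromyesfurel
  rule 6 (unconditioned shift): koromyesfurel → koromyeshurel
  rule 7 (unconditioned shift): koromyeshurel → horomyeshurel
  ⇒ Patori horomyeshurel

horomyeshurel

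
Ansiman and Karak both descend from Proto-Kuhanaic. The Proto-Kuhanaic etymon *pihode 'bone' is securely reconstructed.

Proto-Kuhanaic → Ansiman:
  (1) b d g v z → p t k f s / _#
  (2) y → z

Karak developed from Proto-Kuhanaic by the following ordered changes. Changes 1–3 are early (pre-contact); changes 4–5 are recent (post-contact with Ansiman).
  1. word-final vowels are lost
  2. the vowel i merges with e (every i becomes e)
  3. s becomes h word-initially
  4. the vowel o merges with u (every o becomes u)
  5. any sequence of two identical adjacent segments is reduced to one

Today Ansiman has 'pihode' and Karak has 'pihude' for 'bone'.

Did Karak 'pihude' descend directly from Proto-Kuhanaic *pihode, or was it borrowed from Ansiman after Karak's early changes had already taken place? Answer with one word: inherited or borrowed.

borrowed

If inherited, *pihode would pass through all of Karak's changes:
Karak: *pihode > pihod > pehod > pehud  (by apocope, vowel merger, vowel merger)
If borrowed from Ansiman 'pihode' after the early changes, it would undergo only the recent ones:
  rule 4 (vowel merger): pihode → pihude
  rule 5 (degemination): no change (pihude)
  ⇒ as a loan: pihude
Karak 'pihude' matches the loan outcome 'pihude', not the inherited 'pehud' — it skipped the early Karak changes, so it was borrowed from Ansiman.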